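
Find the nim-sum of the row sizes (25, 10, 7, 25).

13

Compute the nim-sum pairwise:
25 ^ 10 = 19
19 ^ 7 = 20
20 ^ 25 = 13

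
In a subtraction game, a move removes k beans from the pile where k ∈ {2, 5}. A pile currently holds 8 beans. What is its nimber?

0

Compute g(0), g(1), … for moves {2, 5}:
g(0) = mex{} = 0
g(1) = mex{} = 0
g(2) = mex{0} = 1
g(3) = mex{0} = 1
g(4) = mex{1} = 0
g(5) = mex{0,1} = 2
g(6) = mex{0} = 1
g(7) = mex{1,2} = 0
g(8) = mex{1} = 0
So g(8) = 0.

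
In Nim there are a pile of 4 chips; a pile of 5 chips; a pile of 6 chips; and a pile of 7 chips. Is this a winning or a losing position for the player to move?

In binary:
  100  (4)
  101  (5)
  110  (6)
  111  (7)
  ---
  000  (0)
The nim-sum is 0, so this is a P-position: the player to move is in a losing position under optimal play.

Losing position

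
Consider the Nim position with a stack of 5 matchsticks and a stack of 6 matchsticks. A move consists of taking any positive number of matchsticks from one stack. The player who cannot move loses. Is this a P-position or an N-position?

Bitwise XOR of the heap sizes:
  101  (5)
  110  (6)
  ---
  011  (3)
The nim-sum is 3 ≠ 0, so this is an N-position: the player to move can win.

N-position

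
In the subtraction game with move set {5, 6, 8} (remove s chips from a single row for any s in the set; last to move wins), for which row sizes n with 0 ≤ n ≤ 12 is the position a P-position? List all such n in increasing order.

Grundy values for subtraction set {5, 6, 8}:
k:     0  1  2  3  4  5  6  7  8  9 10 11 12
g(k):  0  0  0  0  0  1  1  1  1  1  2  2  2
The P-positions (g = 0) in 0..12 are 0, 1, 2, 3, 4.

0, 1, 2, 3, 4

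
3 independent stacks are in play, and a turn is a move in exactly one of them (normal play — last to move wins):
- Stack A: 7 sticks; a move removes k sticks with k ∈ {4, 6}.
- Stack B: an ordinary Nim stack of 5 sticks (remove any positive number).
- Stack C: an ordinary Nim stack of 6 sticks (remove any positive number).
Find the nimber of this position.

Build the Grundy sequence for stack A with g(k) = mex{g(k−s) : s ∈ {4, 6}, s ≤ k}:
k:     0  1  2  3  4  5  6  7
g(k):  0  0  0  0  1  1  1  1
So g(7) = 1.
Stack B is a plain Nim stack of size 5, so its Grundy value is 5.
Stack C is a plain Nim stack of size 6, so its Grundy value is 6.
The value of a disjunctive sum is the nim-sum of the parts.
Combined value = 1 XOR 5 XOR 6 = 2.

2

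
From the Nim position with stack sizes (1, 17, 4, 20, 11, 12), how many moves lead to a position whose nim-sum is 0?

3

Nim-sum: 1 ⊕ 17 ⊕ 4 ⊕ 20 ⊕ 11 ⊕ 12 = 7.
The overall nim-sum is X = 7. A stack of size p has a winning move iff p XOR X < p (reduce it to p XOR X).
  1: 1 XOR 7 = 6 ≥ 1 — no move.
  17: 17 XOR 7 = 22 ≥ 17 — no move.
  4: 4 XOR 7 = 3 < 4 — winning move (to 3).
  20: 20 XOR 7 = 19 < 20 — winning move (to 19).
  11: 11 XOR 7 = 12 ≥ 11 — no move.
  12: 12 XOR 7 = 11 < 12 — winning move (to 11).
That gives 3 winning moves.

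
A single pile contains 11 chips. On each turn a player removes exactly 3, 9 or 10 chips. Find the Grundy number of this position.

1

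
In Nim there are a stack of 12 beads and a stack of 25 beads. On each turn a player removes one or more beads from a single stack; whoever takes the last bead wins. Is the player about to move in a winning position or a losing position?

Bitwise XOR of the heap sizes:
  01100  (12)
  11001  (25)
  -----
  10101  (21)
The nim-sum is 21 ≠ 0, so this is an N-position: the player to move can win.

Winning position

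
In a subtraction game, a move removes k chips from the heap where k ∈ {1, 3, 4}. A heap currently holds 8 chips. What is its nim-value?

1

Compute g(0), g(1), … for moves {1, 3, 4}:
k:     0  1  2  3  4  5  6  7  8
g(k):  0  1  0  1  2  3  2  0  1
So g(8) = 1.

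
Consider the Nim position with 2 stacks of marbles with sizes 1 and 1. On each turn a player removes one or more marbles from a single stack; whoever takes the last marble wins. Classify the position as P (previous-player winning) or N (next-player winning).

P-position

Compute the nim-sum pairwise:
1 ⊕ 1 = 0
The nim-sum is 0, so this is a P-position: the player to move is in a losing position under optimal play.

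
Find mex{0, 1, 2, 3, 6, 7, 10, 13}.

The values 0, 1, 2, 3 are all present; 4 is the first non-negative integer missing from the set.

4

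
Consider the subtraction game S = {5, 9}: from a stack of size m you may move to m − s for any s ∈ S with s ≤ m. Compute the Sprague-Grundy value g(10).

2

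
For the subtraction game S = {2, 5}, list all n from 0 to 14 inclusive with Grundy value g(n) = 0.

0, 1, 4, 7, 8, 11, 14

Build the Grundy sequence with g(k) = mex{g(k−s) : s ∈ {2, 5}, s ≤ k}:
g(0) = mex{} = 0
g(1) = mex{} = 0
g(2) = mex{0} = 1
g(3) = mex{0} = 1
g(4) = mex{1} = 0
g(5) = mex{0,1} = 2
g(6) = mex{0} = 1
g(7) = mex{1,2} = 0
g(8) = mex{1} = 0
g(9) = mex{0} = 1
g(10) = mex{0,2} = 1
g(11) = mex{1} = 0
g(12) = mex{0,1} = 2
g(13) = mex{0} = 1
g(14) = mex{1,2} = 0
The P-positions (g = 0) in 0..14 are 0, 1, 4, 7, 8, 11, 14.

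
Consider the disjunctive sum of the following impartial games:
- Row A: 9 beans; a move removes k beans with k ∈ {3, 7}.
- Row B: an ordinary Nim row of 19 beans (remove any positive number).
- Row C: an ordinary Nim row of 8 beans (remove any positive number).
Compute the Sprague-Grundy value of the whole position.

26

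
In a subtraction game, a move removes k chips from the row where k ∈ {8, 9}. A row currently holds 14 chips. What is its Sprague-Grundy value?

Compute g(0), g(1), … for moves {8, 9}:
g(0) = mex{} = 0
g(1) = mex{} = 0
g(2) = mex{} = 0
g(3) = mex{} = 0
g(4) = mex{} = 0
g(5) = mex{} = 0
g(6) = mex{} = 0
g(7) = mex{} = 0
g(8) = mex{0} = 1
g(9) = mex{0} = 1
g(10) = mex{0} = 1
g(11) = mex{0} = 1
g(12) = mex{0} = 1
g(13) = mex{0} = 1
g(14) = mex{0} = 1
So g(14) = 1.

1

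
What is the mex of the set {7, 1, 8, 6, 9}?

0

0 is not in the set, so the mex is 0.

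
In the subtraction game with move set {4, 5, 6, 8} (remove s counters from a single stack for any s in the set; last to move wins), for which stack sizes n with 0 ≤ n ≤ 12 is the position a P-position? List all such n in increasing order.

Compute g(0), g(1), … for moves {4, 5, 6, 8}:
k:     0  1  2  3  4  5  6  7  8  9 10 11 12
g(k):  0  0  0  0  1  1  1  1  2  2  2  2  0
The P-positions (g = 0) in 0..12 are 0, 1, 2, 3, 12.

0, 1, 2, 3, 12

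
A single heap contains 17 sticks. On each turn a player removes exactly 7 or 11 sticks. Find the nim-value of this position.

2

Build the Grundy sequence with g(k) = mex{g(k−s) : s ∈ {7, 11}, s ≤ k}:
k:     0  1  2  3  4  5  6  7  8  9 10 11 12 13 14 15 16 17
g(k):  0  0  0  0  0  0  0  1  1  1  1  1  1  1  2  2  2  2
So g(17) = 2.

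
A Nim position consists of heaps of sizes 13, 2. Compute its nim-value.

Compute the nim-sum pairwise:
13 ⊕ 2 = 15

15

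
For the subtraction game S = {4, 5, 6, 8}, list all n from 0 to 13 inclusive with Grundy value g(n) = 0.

0, 1, 2, 3, 12, 13

Build the Grundy sequence with g(k) = mex{g(k−s) : s ∈ {4, 5, 6, 8}, s ≤ k}:
k:     0  1  2  3  4  5  6  7  8  9 10 11 12 13
g(k):  0  0  0  0  1  1  1  1  2  2  2  2  0  0
The P-positions (g = 0) in 0..13 are 0, 1, 2, 3, 12, 13.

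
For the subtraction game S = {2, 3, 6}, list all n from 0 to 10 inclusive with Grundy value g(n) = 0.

Grundy values for subtraction set {2, 3, 6}:
g(0) = mex{} = 0
g(1) = mex{} = 0
g(2) = mex{0} = 1
g(3) = mex{0} = 1
g(4) = mex{0,1} = 2
g(5) = mex{1} = 0
g(6) = mex{0,1,2} = 3
g(7) = mex{0,2} = 1
g(8) = mex{0,1,3} = 2
g(9) = mex{1,3} = 0
g(10) = mex{1,2} = 0
The P-positions (g = 0) in 0..10 are 0, 1, 5, 9, 10.

0, 1, 5, 9, 10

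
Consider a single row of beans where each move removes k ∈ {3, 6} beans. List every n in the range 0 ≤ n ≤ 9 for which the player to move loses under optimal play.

0, 1, 2, 9

Grundy values for subtraction set {3, 6}:
k:     0  1  2  3  4  5  6  7  8  9
g(k):  0  0  0  1  1  1  2  2  2  0
The P-positions (g = 0) in 0..9 are 0, 1, 2, 9.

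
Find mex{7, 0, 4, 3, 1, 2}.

The values 0, 1, 2, 3, 4 are all present; 5 is the first non-negative integer missing from the set.

5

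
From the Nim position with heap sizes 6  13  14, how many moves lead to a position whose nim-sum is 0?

Nim-sum: 6 ^ 13 ^ 14 = 5.
The overall nim-sum is X = 5. A heap of size p has a winning move iff p XOR X < p (reduce it to p XOR X).
  6: 6 XOR 5 = 3 < 6 — winning move (to 3).
  13: 13 XOR 5 = 8 < 13 — winning move (to 8).
  14: 14 XOR 5 = 11 < 14 — winning move (to 11).
That gives 3 winning moves.

3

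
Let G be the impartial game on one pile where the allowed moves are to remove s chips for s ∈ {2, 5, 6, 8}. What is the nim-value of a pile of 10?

Compute g(0), g(1), … for moves {2, 5, 6, 8}:
g(0) = mex{} = 0
g(1) = mex{} = 0
g(2) = mex{0} = 1
g(3) = mex{0} = 1
g(4) = mex{1} = 0
g(5) = mex{0,1} = 2
g(6) = mex{0} = 1
g(7) = mex{0,1,2} = 3
g(8) = mex{0,1} = 2
g(9) = mex{0,1,3} = 2
g(10) = mex{0,1,2} = 3
So g(10) = 3.

3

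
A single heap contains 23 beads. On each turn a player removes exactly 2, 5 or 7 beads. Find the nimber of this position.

Build the Grundy sequence with g(k) = mex{g(k−s) : s ∈ {2, 5, 7}, s ≤ k}:
k:     0  1  2  3  4  5  6  7  8  9 10 11 12 13 14 15 16 17 18 19 20 21 22 23
g(k):  0  0  1  1  0  2  1  3  2  2  0  3  1  0  0  1  1  2  2  3  3  2  0  0
So g(23) = 0.

0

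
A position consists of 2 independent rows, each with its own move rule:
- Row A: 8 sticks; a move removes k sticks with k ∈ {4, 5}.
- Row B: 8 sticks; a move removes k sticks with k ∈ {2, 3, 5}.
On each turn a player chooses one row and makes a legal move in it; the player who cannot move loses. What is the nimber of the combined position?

Build the Grundy sequence for row A with g(k) = mex{g(k−s) : s ∈ {4, 5}, s ≤ k}:
g(0) = mex{} = 0
g(1) = mex{} = 0
g(2) = mex{} = 0
g(3) = mex{} = 0
g(4) = mex{0} = 1
g(5) = mex{0} = 1
g(6) = mex{0} = 1
g(7) = mex{0} = 1
g(8) = mex{0,1} = 2
So g(8) = 2.
Grundy values for row B (subtraction set {2, 3, 5}):
g(0) = mex{} = 0
g(1) = mex{} = 0
g(2) = mex{0} = 1
g(3) = mex{0} = 1
g(4) = mex{0,1} = 2
g(5) = mex{0,1} = 2
g(6) = mex{0,1,2} = 3
g(7) = mex{1,2} = 0
g(8) = mex{1,2,3} = 0
So g(8) = 0.
By the Sprague-Grundy theorem, the Grundy value of a sum of independent games is the XOR of the component values.
Combined value = 2 XOR 0 = 2.

2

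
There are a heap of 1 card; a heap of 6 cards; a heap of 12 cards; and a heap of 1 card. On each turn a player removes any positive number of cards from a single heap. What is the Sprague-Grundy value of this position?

10

Compute the nim-sum pairwise:
1 ⊕ 6 = 7
7 ⊕ 12 = 11
11 ⊕ 1 = 10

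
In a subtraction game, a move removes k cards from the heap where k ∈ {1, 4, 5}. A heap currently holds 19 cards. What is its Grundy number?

1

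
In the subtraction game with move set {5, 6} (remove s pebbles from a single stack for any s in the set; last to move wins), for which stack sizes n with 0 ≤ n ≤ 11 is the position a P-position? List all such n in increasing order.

0, 1, 2, 3, 4, 11

Build the Grundy sequence with g(k) = mex{g(k−s) : s ∈ {5, 6}, s ≤ k}:
g(0) = mex{} = 0
g(1) = mex{} = 0
g(2) = mex{} = 0
g(3) = mex{} = 0
g(4) = mex{} = 0
g(5) = mex{0} = 1
g(6) = mex{0} = 1
g(7) = mex{0} = 1
g(8) = mex{0} = 1
g(9) = mex{0} = 1
g(10) = mex{0,1} = 2
g(11) = mex{1} = 0
The P-positions (g = 0) in 0..11 are 0, 1, 2, 3, 4, 11.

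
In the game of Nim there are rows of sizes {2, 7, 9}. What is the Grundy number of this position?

12

In binary:
  0010  (2)
  0111  (7)
  1001  (9)
  ----
  1100  (12)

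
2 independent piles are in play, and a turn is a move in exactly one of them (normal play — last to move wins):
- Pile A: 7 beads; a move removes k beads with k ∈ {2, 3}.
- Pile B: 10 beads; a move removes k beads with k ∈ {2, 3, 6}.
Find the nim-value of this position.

1

Grundy values for pile A (subtraction set {2, 3}):
g(0) = mex{} = 0
g(1) = mex{} = 0
g(2) = mex{0} = 1
g(3) = mex{0} = 1
g(4) = mex{0,1} = 2
g(5) = mex{1} = 0
g(6) = mex{1,2} = 0
g(7) = mex{0,2} = 1
So g(7) = 1.
Build the Grundy sequence for pile B with g(k) = mex{g(k−s) : s ∈ {2, 3, 6}, s ≤ k}:
k:     0  1  2  3  4  5  6  7  8  9 10
g(k):  0  0  1  1  2  0  3  1  2  0  0
So g(10) = 0.
By the Sprague-Grundy theorem, the Grundy value of a sum of independent games is the XOR of the component values.
Combined value = 1 XOR 0 = 1.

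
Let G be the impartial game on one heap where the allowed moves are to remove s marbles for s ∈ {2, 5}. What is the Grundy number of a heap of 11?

0

Build the Grundy sequence with g(k) = mex{g(k−s) : s ∈ {2, 5}, s ≤ k}:
g(0) = mex{} = 0
g(1) = mex{} = 0
g(2) = mex{0} = 1
g(3) = mex{0} = 1
g(4) = mex{1} = 0
g(5) = mex{0,1} = 2
g(6) = mex{0} = 1
g(7) = mex{1,2} = 0
g(8) = mex{1} = 0
g(9) = mex{0} = 1
g(10) = mex{0,2} = 1
g(11) = mex{1} = 0
So g(11) = 0.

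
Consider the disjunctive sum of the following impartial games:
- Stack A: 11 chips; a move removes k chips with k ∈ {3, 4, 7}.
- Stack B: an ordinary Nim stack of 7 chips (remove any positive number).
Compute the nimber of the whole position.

7

For stack A, compute g(0), g(1), … with moves {3, 4, 7}:
k:     0  1  2  3  4  5  6  7  8  9 10 11
g(k):  0  0  0  1  1  1  2  2  2  3  0  0
So g(11) = 0.
Stack B is a plain Nim stack of size 7, so its Grundy value is 7.
The value of a disjunctive sum is the nim-sum of the parts.
Combined value = 0 ⊕ 7 = 7.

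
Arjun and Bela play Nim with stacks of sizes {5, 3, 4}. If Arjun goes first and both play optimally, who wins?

Compute the nim-sum pairwise:
5 ^ 3 = 6
6 ^ 4 = 2
The nim-sum is 2 ≠ 0, so this is an N-position: the player to move can win; Arjun has a winning move.

Arjun wins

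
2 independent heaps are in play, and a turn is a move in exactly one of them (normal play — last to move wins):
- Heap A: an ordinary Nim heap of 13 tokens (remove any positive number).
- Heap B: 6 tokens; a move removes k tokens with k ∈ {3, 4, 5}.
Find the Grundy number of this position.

Heap A is a plain Nim heap of size 13, so its Grundy value is 13.
Build the Grundy sequence for heap B with g(k) = mex{g(k−s) : s ∈ {3, 4, 5}, s ≤ k}:
k:     0  1  2  3  4  5  6
g(k):  0  0  0  1  1  1  2
So g(6) = 2.
The value of a disjunctive sum is the nim-sum of the parts.
Combined value = 13 XOR 2 = 15.

15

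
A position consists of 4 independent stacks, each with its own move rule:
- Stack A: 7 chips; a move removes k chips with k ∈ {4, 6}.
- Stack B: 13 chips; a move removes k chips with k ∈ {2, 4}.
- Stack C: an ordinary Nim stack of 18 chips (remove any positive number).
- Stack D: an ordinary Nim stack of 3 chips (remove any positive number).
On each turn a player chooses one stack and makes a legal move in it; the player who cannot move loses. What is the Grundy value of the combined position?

16

Grundy values for stack A (subtraction set {4, 6}):
k:     0  1  2  3  4  5  6  7
g(k):  0  0  0  0  1  1  1  1
So g(7) = 1.
Build the Grundy sequence for stack B with g(k) = mex{g(k−s) : s ∈ {2, 4}, s ≤ k}:
g(0) = mex{} = 0
g(1) = mex{} = 0
g(2) = mex{0} = 1
g(3) = mex{0} = 1
g(4) = mex{0,1} = 2
g(5) = mex{0,1} = 2
g(6) = mex{1,2} = 0
g(7) = mex{1,2} = 0
g(8) = mex{0,2} = 1
g(9) = mex{0,2} = 1
g(10) = mex{0,1} = 2
g(11) = mex{0,1} = 2
g(12) = mex{1,2} = 0
g(13) = mex{1,2} = 0
So g(13) = 0.
Stack C is a plain Nim stack of size 18, so its Grundy value is 18.
Stack D is a plain Nim stack of size 3, so its Grundy value is 3.
The value of a disjunctive sum is the nim-sum of the parts.
Combined value = 1 ⊕ 0 ⊕ 18 ⊕ 3 = 16.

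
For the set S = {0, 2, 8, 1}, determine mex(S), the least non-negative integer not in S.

The values 0, 1, 2 are all present; 3 is the first non-negative integer missing from the set.

3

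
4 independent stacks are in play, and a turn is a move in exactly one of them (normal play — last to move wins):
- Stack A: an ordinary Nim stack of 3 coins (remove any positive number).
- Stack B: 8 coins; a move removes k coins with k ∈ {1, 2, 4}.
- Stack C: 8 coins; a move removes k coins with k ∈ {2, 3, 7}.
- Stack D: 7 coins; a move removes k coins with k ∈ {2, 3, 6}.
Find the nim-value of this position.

Stack A is a plain Nim stack of size 3, so its Grundy value is 3.
Build the Grundy sequence for stack B with g(k) = mex{g(k−s) : s ∈ {1, 2, 4}, s ≤ k}:
k:     0  1  2  3  4  5  6  7  8
g(k):  0  1  2  0  1  2  0  1  2
So g(8) = 2.
Grundy values for stack C (subtraction set {2, 3, 7}):
k:     0  1  2  3  4  5  6  7  8
g(k):  0  0  1  1  2  0  0  1  1
So g(8) = 1.
For stack D, compute g(0), g(1), … with moves {2, 3, 6}:
k:     0  1  2  3  4  5  6  7
g(k):  0  0  1  1  2  0  3  1
So g(7) = 1.
By the Sprague-Grundy theorem, the Grundy value of a sum of independent games is the XOR of the component values.
Combined value = 3 XOR 2 XOR 1 XOR 1 = 1.

1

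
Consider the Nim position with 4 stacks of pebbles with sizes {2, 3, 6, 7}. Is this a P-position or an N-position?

P-position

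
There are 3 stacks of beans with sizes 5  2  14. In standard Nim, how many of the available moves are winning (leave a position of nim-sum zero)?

1

Bitwise XOR of the heap sizes:
  0101  (5)
  0010  (2)
  1110  (14)
  ----
  1001  (9)
The overall nim-sum is X = 9. A stack of size p has a winning move iff p XOR X < p (reduce it to p XOR X).
  5: 5 XOR 9 = 12 ≥ 5 — no move.
  2: 2 XOR 9 = 11 ≥ 2 — no move.
  14: 14 XOR 9 = 7 < 14 — winning move (to 7).
That gives 1 winning move.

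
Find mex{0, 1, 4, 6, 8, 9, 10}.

2

The values 0, 1 are all present; 2 is the first non-negative integer missing from the set.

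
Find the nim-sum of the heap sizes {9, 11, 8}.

10

Compute the nim-sum pairwise:
9 XOR 11 = 2
2 XOR 8 = 10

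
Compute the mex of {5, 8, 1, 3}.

0 is not in the set, so the mex is 0.

0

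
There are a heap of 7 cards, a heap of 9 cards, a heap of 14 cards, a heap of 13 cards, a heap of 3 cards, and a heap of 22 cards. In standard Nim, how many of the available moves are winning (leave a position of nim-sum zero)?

Write each in binary and XOR column by column:
  00111  (7)
  01001  (9)
  01110  (14)
  01101  (13)
  00011  (3)
  10110  (22)
  -----
  11000  (24)
The overall nim-sum is X = 24. A heap of size p has a winning move iff p XOR X < p (reduce it to p XOR X).
  7: 7 XOR 24 = 31 ≥ 7 — no move.
  9: 9 XOR 24 = 17 ≥ 9 — no move.
  14: 14 XOR 24 = 22 ≥ 14 — no move.
  13: 13 XOR 24 = 21 ≥ 13 — no move.
  3: 3 XOR 24 = 27 ≥ 3 — no move.
  22: 22 XOR 24 = 14 < 22 — winning move (to 14).
That gives 1 winning move.

1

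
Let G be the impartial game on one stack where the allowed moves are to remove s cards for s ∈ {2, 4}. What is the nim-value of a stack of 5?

Build the Grundy sequence with g(k) = mex{g(k−s) : s ∈ {2, 4}, s ≤ k}:
k:     0  1  2  3  4  5
g(k):  0  0  1  1  2  2
So g(5) = 2.

2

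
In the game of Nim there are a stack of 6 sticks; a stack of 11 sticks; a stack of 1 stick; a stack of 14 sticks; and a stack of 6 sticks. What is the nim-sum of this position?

Write each in binary and XOR column by column:
  0110  (6)
  1011  (11)
  0001  (1)
  1110  (14)
  0110  (6)
  ----
  0100  (4)

4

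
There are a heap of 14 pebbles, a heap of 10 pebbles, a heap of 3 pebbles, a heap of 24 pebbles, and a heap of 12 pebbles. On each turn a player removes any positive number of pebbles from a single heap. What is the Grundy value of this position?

19

Bitwise XOR of the heap sizes:
  01110  (14)
  01010  (10)
  00011  (3)
  11000  (24)
  01100  (12)
  -----
  10011  (19)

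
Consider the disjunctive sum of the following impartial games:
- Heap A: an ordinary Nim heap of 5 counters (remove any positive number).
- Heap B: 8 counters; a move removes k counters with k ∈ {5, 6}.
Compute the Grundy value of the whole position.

4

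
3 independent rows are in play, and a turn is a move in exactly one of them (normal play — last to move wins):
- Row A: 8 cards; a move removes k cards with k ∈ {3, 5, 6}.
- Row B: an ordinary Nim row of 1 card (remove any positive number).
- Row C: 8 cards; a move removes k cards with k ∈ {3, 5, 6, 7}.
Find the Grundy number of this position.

1

For row A, compute g(0), g(1), … with moves {3, 5, 6}:
k:     0  1  2  3  4  5  6  7  8
g(k):  0  0  0  1  1  1  2  2  2
So g(8) = 2.
Row B is a plain Nim row of size 1, so its Grundy value is 1.
For row C, compute g(0), g(1), … with moves {3, 5, 6, 7}:
g(0) = mex{} = 0
g(1) = mex{} = 0
g(2) = mex{} = 0
g(3) = mex{0} = 1
g(4) = mex{0} = 1
g(5) = mex{0} = 1
g(6) = mex{0,1} = 2
g(7) = mex{0,1} = 2
g(8) = mex{0,1} = 2
So g(8) = 2.
The value of a disjunctive sum is the nim-sum of the parts.
Combined value = 2 ⊕ 1 ⊕ 2 = 1.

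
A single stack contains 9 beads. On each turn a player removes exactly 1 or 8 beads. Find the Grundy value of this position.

0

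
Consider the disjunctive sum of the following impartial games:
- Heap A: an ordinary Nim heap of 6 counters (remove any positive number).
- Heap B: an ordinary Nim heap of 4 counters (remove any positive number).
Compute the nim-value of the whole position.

Heap A is a plain Nim heap of size 6, so its Grundy value is 6.
Heap B is a plain Nim heap of size 4, so its Grundy value is 4.
The value of a disjunctive sum is the nim-sum of the parts.
Combined value = 6 XOR 4 = 2.

2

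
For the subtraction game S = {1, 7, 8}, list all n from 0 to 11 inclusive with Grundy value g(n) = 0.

Compute g(0), g(1), … for moves {1, 7, 8}:
k:     0  1  2  3  4  5  6  7  8  9 10 11
g(k):  0  1  0  1  0  1  0  1  2  3  2  3
The P-positions (g = 0) in 0..11 are 0, 2, 4, 6.

0, 2, 4, 6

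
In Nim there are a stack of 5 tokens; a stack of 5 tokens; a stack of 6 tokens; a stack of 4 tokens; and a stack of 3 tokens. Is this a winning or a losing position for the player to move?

Nim-sum: 5 ⊕ 5 ⊕ 6 ⊕ 4 ⊕ 3 = 1.
The nim-sum is 1 ≠ 0, so this is an N-position: the player to move can win.

Winning position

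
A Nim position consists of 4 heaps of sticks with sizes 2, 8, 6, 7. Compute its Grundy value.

Nim-sum: 2 XOR 8 XOR 6 XOR 7 = 11.

11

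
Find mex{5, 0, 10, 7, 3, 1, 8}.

The values 0, 1 are all present; 2 is the first non-negative integer missing from the set.

2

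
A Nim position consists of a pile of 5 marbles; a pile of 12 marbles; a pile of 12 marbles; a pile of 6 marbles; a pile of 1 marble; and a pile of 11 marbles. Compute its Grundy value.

Nim-sum: 5 ^ 12 ^ 12 ^ 6 ^ 1 ^ 11 = 9.

9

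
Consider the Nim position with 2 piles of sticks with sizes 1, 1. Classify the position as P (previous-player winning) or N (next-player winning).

P-position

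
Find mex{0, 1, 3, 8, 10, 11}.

2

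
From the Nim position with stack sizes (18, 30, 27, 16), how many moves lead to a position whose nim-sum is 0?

1

Write each in binary and XOR column by column:
  10010  (18)
  11110  (30)
  11011  (27)
  10000  (16)
  -----
  00111  (7)
The overall nim-sum is X = 7. A stack of size p has a winning move iff p XOR X < p (reduce it to p XOR X).
  18: 18 XOR 7 = 21 ≥ 18 — no move.
  30: 30 XOR 7 = 25 < 30 — winning move (to 25).
  27: 27 XOR 7 = 28 ≥ 27 — no move.
  16: 16 XOR 7 = 23 ≥ 16 — no move.
That gives 1 winning move.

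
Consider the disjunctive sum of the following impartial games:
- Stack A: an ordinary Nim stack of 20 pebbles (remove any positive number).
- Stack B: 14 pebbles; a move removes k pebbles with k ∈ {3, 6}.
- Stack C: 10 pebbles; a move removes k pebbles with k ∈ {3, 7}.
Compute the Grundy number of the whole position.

21

Stack A is a plain Nim stack of size 20, so its Grundy value is 20.
Grundy values for stack B (subtraction set {3, 6}):
k:     0  1  2  3  4  5  6  7  8  9 10 11 12 13 14
g(k):  0  0  0  1  1  1  2  2  2  0  0  0  1  1  1
So g(14) = 1.
Build the Grundy sequence for stack C with g(k) = mex{g(k−s) : s ∈ {3, 7}, s ≤ k}:
k:     0  1  2  3  4  5  6  7  8  9 10
g(k):  0  0  0  1  1  1  0  2  2  1  0
So g(10) = 0.
By the Sprague-Grundy theorem, the Grundy value of a sum of independent games is the XOR of the component values.
Combined value = 20 ⊕ 1 ⊕ 0 = 21.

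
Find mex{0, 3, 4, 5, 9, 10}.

0 is in the set but 1 is not, so the mex is 1.

1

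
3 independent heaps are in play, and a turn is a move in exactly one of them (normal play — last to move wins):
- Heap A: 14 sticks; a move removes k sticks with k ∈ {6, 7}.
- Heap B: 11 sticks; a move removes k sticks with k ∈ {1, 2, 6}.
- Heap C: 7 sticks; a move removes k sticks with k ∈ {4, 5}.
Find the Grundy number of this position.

0

For heap A, compute g(0), g(1), … with moves {6, 7}:
k:     0  1  2  3  4  5  6  7  8  9 10 11 12 13 14
g(k):  0  0  0  0  0  0  1  1  1  1  1  1  2  0  0
So g(14) = 0.
Build the Grundy sequence for heap B with g(k) = mex{g(k−s) : s ∈ {1, 2, 6}, s ≤ k}:
k:     0  1  2  3  4  5  6  7  8  9 10 11
g(k):  0  1  2  0  1  2  3  0  1  2  0  1
So g(11) = 1.
Grundy values for heap C (subtraction set {4, 5}):
k:     0  1  2  3  4  5  6  7
g(k):  0  0  0  0  1  1  1  1
So g(7) = 1.
By the Sprague-Grundy theorem, the Grundy value of a sum of independent games is the XOR of the component values.
Combined value = 0 ⊕ 1 ⊕ 1 = 0.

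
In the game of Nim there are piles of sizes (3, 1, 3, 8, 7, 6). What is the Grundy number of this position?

8

In binary:
  0011  (3)
  0001  (1)
  0011  (3)
  1000  (8)
  0111  (7)
  0110  (6)
  ----
  1000  (8)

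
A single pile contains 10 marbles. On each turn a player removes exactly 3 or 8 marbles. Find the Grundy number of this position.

1

Compute g(0), g(1), … for moves {3, 8}:
g(0) = mex{} = 0
g(1) = mex{} = 0
g(2) = mex{} = 0
g(3) = mex{0} = 1
g(4) = mex{0} = 1
g(5) = mex{0} = 1
g(6) = mex{1} = 0
g(7) = mex{1} = 0
g(8) = mex{0,1} = 2
g(9) = mex{0} = 1
g(10) = mex{0} = 1
So g(10) = 1.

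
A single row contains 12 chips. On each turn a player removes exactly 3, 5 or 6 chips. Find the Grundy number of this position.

1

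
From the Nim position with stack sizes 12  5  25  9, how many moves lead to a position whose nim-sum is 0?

Nim-sum: 12 ^ 5 ^ 25 ^ 9 = 25.
The overall nim-sum is X = 25. A stack of size p has a winning move iff p XOR X < p (reduce it to p XOR X).
  12: 12 XOR 25 = 21 ≥ 12 — no move.
  5: 5 XOR 25 = 28 ≥ 5 — no move.
  25: 25 XOR 25 = 0 < 25 — winning move (to 0).
  9: 9 XOR 25 = 16 ≥ 9 — no move.
That gives 1 winning move.

1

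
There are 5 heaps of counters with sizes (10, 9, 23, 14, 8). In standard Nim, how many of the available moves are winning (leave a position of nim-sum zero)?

1

In binary:
  01010  (10)
  01001  (9)
  10111  (23)
  01110  (14)
  01000  (8)
  -----
  10010  (18)
The overall nim-sum is X = 18. A heap of size p has a winning move iff p XOR X < p (reduce it to p XOR X).
  10: 10 XOR 18 = 24 ≥ 10 — no move.
  9: 9 XOR 18 = 27 ≥ 9 — no move.
  23: 23 XOR 18 = 5 < 23 — winning move (to 5).
  14: 14 XOR 18 = 28 ≥ 14 — no move.
  8: 8 XOR 18 = 26 ≥ 8 — no move.
That gives 1 winning move.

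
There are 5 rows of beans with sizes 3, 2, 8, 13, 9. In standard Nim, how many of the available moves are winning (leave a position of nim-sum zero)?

3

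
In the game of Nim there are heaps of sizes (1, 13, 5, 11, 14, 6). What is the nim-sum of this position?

10

Compute the nim-sum pairwise:
1 XOR 13 = 12
12 XOR 5 = 9
9 XOR 11 = 2
2 XOR 14 = 12
12 XOR 6 = 10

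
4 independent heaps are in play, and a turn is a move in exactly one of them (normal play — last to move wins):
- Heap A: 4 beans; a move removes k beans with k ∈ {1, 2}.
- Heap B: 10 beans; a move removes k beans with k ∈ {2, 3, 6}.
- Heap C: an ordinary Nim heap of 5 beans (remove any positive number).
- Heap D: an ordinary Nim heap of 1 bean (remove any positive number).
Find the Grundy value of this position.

5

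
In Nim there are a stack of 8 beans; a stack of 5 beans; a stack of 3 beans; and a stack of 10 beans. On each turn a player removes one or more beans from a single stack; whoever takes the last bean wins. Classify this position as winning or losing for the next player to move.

Bitwise XOR of the heap sizes:
  1000  (8)
  0101  (5)
  0011  (3)
  1010  (10)
  ----
  0100  (4)
The nim-sum is 4 ≠ 0, so this is an N-position: the player to move can win.

Winning position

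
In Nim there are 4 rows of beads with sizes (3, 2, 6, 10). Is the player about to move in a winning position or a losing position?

Winning position

Write each in binary and XOR column by column:
  0011  (3)
  0010  (2)
  0110  (6)
  1010  (10)
  ----
  1101  (13)
The nim-sum is 13 ≠ 0, so this is an N-position: the player to move can win.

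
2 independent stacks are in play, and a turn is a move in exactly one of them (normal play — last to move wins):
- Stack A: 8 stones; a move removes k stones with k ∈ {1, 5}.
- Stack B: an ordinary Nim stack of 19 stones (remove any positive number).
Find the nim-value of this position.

19

For stack A, compute g(0), g(1), … with moves {1, 5}:
g(0) = mex{} = 0
g(1) = mex{0} = 1
g(2) = mex{1} = 0
g(3) = mex{0} = 1
g(4) = mex{1} = 0
g(5) = mex{0} = 1
g(6) = mex{1} = 0
g(7) = mex{0} = 1
g(8) = mex{1} = 0
So g(8) = 0.
Stack B is a plain Nim stack of size 19, so its Grundy value is 19.
By the Sprague-Grundy theorem, the Grundy value of a sum of independent games is the XOR of the component values.
Combined value = 0 XOR 19 = 19.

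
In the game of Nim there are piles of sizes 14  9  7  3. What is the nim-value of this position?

Write each in binary and XOR column by column:
  1110  (14)
  1001  (9)
  0111  (7)
  0011  (3)
  ----
  0011  (3)

3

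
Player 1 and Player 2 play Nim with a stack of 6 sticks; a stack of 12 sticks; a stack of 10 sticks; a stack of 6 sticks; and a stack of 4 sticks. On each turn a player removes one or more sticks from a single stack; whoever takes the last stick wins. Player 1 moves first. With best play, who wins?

Player 1 wins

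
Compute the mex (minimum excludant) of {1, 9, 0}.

2

The values 0, 1 are all present; 2 is the first non-negative integer missing from the set.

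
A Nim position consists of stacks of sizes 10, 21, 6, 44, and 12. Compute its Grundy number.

Nim-sum: 10 XOR 21 XOR 6 XOR 44 XOR 12 = 57.

57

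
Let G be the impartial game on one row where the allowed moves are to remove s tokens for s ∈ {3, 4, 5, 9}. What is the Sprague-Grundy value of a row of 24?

3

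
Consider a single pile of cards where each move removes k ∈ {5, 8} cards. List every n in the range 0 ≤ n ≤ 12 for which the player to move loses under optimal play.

0, 1, 2, 3, 4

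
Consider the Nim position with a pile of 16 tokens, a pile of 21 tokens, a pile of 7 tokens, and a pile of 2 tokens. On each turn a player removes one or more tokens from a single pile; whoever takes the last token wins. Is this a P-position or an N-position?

Bitwise XOR of the heap sizes:
  10000  (16)
  10101  (21)
  00111  (7)
  00010  (2)
  -----
  00000  (0)
The nim-sum is 0, so this is a P-position: the player to move is in a losing position under optimal play.

P-position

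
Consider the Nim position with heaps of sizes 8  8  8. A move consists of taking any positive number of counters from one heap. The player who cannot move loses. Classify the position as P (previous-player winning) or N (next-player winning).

N-position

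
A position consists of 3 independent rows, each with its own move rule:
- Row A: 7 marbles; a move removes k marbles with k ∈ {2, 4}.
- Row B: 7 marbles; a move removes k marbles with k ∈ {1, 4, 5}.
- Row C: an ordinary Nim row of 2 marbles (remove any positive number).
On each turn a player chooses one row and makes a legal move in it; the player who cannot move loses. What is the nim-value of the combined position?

1

Build the Grundy sequence for row A with g(k) = mex{g(k−s) : s ∈ {2, 4}, s ≤ k}:
g(0) = mex{} = 0
g(1) = mex{} = 0
g(2) = mex{0} = 1
g(3) = mex{0} = 1
g(4) = mex{0,1} = 2
g(5) = mex{0,1} = 2
g(6) = mex{1,2} = 0
g(7) = mex{1,2} = 0
So g(7) = 0.
Grundy values for row B (subtraction set {1, 4, 5}):
k:     0  1  2  3  4  5  6  7
g(k):  0  1  0  1  2  3  2  3
So g(7) = 3.
Row C is a plain Nim row of size 2, so its Grundy value is 2.
By the Sprague-Grundy theorem, the Grundy value of a sum of independent games is the XOR of the component values.
Combined value = 0 XOR 3 XOR 2 = 1.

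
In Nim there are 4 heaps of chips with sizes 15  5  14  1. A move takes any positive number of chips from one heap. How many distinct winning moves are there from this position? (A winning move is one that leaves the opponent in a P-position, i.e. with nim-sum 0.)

3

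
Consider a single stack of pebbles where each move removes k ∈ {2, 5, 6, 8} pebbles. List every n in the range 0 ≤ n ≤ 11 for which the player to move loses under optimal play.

0, 1, 4, 11

Build the Grundy sequence with g(k) = mex{g(k−s) : s ∈ {2, 5, 6, 8}, s ≤ k}:
k:     0  1  2  3  4  5  6  7  8  9 10 11
g(k):  0  0  1  1  0  2  1  3  2  2  3  0
The P-positions (g = 0) in 0..11 are 0, 1, 4, 11.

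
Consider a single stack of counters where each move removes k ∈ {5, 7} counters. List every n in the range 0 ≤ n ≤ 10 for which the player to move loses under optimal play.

Grundy values for subtraction set {5, 7}:
g(0) = mex{} = 0
g(1) = mex{} = 0
g(2) = mex{} = 0
g(3) = mex{} = 0
g(4) = mex{} = 0
g(5) = mex{0} = 1
g(6) = mex{0} = 1
g(7) = mex{0} = 1
g(8) = mex{0} = 1
g(9) = mex{0} = 1
g(10) = mex{0,1} = 2
The P-positions (g = 0) in 0..10 are 0, 1, 2, 3, 4.

0, 1, 2, 3, 4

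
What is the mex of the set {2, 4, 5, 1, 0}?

The values 0, 1, 2 are all present; 3 is the first non-negative integer missing from the set.

3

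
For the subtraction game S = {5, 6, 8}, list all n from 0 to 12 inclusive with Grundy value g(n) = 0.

0, 1, 2, 3, 4

Compute g(0), g(1), … for moves {5, 6, 8}:
g(0) = mex{} = 0
g(1) = mex{} = 0
g(2) = mex{} = 0
g(3) = mex{} = 0
g(4) = mex{} = 0
g(5) = mex{0} = 1
g(6) = mex{0} = 1
g(7) = mex{0} = 1
g(8) = mex{0} = 1
g(9) = mex{0} = 1
g(10) = mex{0,1} = 2
g(11) = mex{0,1} = 2
g(12) = mex{0,1} = 2
The P-positions (g = 0) in 0..12 are 0, 1, 2, 3, 4.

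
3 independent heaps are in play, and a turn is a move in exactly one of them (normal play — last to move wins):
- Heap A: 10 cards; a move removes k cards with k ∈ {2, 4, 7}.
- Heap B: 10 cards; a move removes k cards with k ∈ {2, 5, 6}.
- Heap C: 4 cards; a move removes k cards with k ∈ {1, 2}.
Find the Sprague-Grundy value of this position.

Grundy values for heap A (subtraction set {2, 4, 7}):
g(0) = mex{} = 0
g(1) = mex{} = 0
g(2) = mex{0} = 1
g(3) = mex{0} = 1
g(4) = mex{0,1} = 2
g(5) = mex{0,1} = 2
g(6) = mex{1,2} = 0
g(7) = mex{0,1,2} = 3
g(8) = mex{0,2} = 1
g(9) = mex{1,2,3} = 0
g(10) = mex{0,1} = 2
So g(10) = 2.
For heap B, compute g(0), g(1), … with moves {2, 5, 6}:
k:     0  1  2  3  4  5  6  7  8  9 10
g(k):  0  0  1  1  0  2  1  3  0  2  1
So g(10) = 1.
Grundy values for heap C (subtraction set {1, 2}):
k:     0  1  2  3  4
g(k):  0  1  2  0  1
So g(4) = 1.
By the Sprague-Grundy theorem, the Grundy value of a sum of independent games is the XOR of the component values.
Combined value = 2 ⊕ 1 ⊕ 1 = 2.

2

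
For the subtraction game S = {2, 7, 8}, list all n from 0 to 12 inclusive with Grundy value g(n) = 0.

0, 1, 4, 5, 10

Build the Grundy sequence with g(k) = mex{g(k−s) : s ∈ {2, 7, 8}, s ≤ k}:
g(0) = mex{} = 0
g(1) = mex{} = 0
g(2) = mex{0} = 1
g(3) = mex{0} = 1
g(4) = mex{1} = 0
g(5) = mex{1} = 0
g(6) = mex{0} = 1
g(7) = mex{0} = 1
g(8) = mex{0,1} = 2
g(9) = mex{0,1} = 2
g(10) = mex{1,2} = 0
g(11) = mex{0,1,2} = 3
g(12) = mex{0} = 1
The P-positions (g = 0) in 0..12 are 0, 1, 4, 5, 10.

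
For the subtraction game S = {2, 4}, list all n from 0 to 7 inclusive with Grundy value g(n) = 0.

0, 1, 6, 7

Grundy values for subtraction set {2, 4}:
g(0) = mex{} = 0
g(1) = mex{} = 0
g(2) = mex{0} = 1
g(3) = mex{0} = 1
g(4) = mex{0,1} = 2
g(5) = mex{0,1} = 2
g(6) = mex{1,2} = 0
g(7) = mex{1,2} = 0
The P-positions (g = 0) in 0..7 are 0, 1, 6, 7.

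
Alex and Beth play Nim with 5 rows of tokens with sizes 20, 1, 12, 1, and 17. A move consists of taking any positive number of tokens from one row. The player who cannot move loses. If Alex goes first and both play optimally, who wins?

Alex wins

In binary:
  10100  (20)
  00001  (1)
  01100  (12)
  00001  (1)
  10001  (17)
  -----
  01001  (9)
The nim-sum is 9 ≠ 0, so this is an N-position: the player to move can win; Alex has a winning move.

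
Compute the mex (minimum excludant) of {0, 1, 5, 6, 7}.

2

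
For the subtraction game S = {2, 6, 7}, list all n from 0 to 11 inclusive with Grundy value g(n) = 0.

Compute g(0), g(1), … for moves {2, 6, 7}:
k:     0  1  2  3  4  5  6  7  8  9 10 11
g(k):  0  0  1  1  0  0  1  1  2  0  3  1
The P-positions (g = 0) in 0..11 are 0, 1, 4, 5, 9.

0, 1, 4, 5, 9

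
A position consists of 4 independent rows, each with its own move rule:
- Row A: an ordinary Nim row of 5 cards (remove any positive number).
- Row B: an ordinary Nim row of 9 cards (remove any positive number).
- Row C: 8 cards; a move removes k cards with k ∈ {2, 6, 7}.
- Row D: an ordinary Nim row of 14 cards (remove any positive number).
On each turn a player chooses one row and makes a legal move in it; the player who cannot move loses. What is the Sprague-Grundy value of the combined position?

0

Row A is a plain Nim row of size 5, so its Grundy value is 5.
Row B is a plain Nim row of size 9, so its Grundy value is 9.
Build the Grundy sequence for row C with g(k) = mex{g(k−s) : s ∈ {2, 6, 7}, s ≤ k}:
k:     0  1  2  3  4  5  6  7  8
g(k):  0  0  1  1  0  0  1  1  2
So g(8) = 2.
Row D is a plain Nim row of size 14, so its Grundy value is 14.
The value of a disjunctive sum is the nim-sum of the parts.
Combined value = 5 ⊕ 9 ⊕ 2 ⊕ 14 = 0.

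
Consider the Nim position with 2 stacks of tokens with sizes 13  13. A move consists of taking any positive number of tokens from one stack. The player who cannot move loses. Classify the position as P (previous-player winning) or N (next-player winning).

P-position

Compute the nim-sum pairwise:
13 ⊕ 13 = 0
The nim-sum is 0, so this is a P-position: the player to move is in a losing position under optimal play.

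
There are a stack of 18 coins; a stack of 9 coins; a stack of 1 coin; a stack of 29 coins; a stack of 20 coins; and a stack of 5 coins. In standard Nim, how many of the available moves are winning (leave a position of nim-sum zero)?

Compute the nim-sum pairwise:
18 ⊕ 9 = 27
27 ⊕ 1 = 26
26 ⊕ 29 = 7
7 ⊕ 20 = 19
19 ⊕ 5 = 22
The overall nim-sum is X = 22. A stack of size p has a winning move iff p XOR X < p (reduce it to p XOR X).
  18: 18 XOR 22 = 4 < 18 — winning move (to 4).
  9: 9 XOR 22 = 31 ≥ 9 — no move.
  1: 1 XOR 22 = 23 ≥ 1 — no move.
  29: 29 XOR 22 = 11 < 29 — winning move (to 11).
  20: 20 XOR 22 = 2 < 20 — winning move (to 2).
  5: 5 XOR 22 = 19 ≥ 5 — no move.
That gives 3 winning moves.

3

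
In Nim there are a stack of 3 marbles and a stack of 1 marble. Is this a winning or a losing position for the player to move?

Nim-sum: 3 XOR 1 = 2.
The nim-sum is 2 ≠ 0, so this is an N-position: the player to move can win.

Winning position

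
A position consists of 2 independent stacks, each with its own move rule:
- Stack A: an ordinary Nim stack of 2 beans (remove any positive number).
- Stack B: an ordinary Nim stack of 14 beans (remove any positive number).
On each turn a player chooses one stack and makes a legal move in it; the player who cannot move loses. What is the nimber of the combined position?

Stack A is a plain Nim stack of size 2, so its Grundy value is 2.
Stack B is a plain Nim stack of size 14, so its Grundy value is 14.
The value of a disjunctive sum is the nim-sum of the parts.
Combined value = 2 XOR 14 = 12.

12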